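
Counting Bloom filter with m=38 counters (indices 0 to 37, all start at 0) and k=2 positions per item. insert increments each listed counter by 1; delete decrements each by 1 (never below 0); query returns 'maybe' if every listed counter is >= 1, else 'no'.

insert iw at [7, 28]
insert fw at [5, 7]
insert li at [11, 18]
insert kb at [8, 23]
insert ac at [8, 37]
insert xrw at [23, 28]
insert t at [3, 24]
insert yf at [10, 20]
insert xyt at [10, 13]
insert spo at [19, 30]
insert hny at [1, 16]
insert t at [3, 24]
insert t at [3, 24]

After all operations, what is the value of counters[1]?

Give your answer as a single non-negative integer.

Step 1: insert iw at [7, 28] -> counters=[0,0,0,0,0,0,0,1,0,0,0,0,0,0,0,0,0,0,0,0,0,0,0,0,0,0,0,0,1,0,0,0,0,0,0,0,0,0]
Step 2: insert fw at [5, 7] -> counters=[0,0,0,0,0,1,0,2,0,0,0,0,0,0,0,0,0,0,0,0,0,0,0,0,0,0,0,0,1,0,0,0,0,0,0,0,0,0]
Step 3: insert li at [11, 18] -> counters=[0,0,0,0,0,1,0,2,0,0,0,1,0,0,0,0,0,0,1,0,0,0,0,0,0,0,0,0,1,0,0,0,0,0,0,0,0,0]
Step 4: insert kb at [8, 23] -> counters=[0,0,0,0,0,1,0,2,1,0,0,1,0,0,0,0,0,0,1,0,0,0,0,1,0,0,0,0,1,0,0,0,0,0,0,0,0,0]
Step 5: insert ac at [8, 37] -> counters=[0,0,0,0,0,1,0,2,2,0,0,1,0,0,0,0,0,0,1,0,0,0,0,1,0,0,0,0,1,0,0,0,0,0,0,0,0,1]
Step 6: insert xrw at [23, 28] -> counters=[0,0,0,0,0,1,0,2,2,0,0,1,0,0,0,0,0,0,1,0,0,0,0,2,0,0,0,0,2,0,0,0,0,0,0,0,0,1]
Step 7: insert t at [3, 24] -> counters=[0,0,0,1,0,1,0,2,2,0,0,1,0,0,0,0,0,0,1,0,0,0,0,2,1,0,0,0,2,0,0,0,0,0,0,0,0,1]
Step 8: insert yf at [10, 20] -> counters=[0,0,0,1,0,1,0,2,2,0,1,1,0,0,0,0,0,0,1,0,1,0,0,2,1,0,0,0,2,0,0,0,0,0,0,0,0,1]
Step 9: insert xyt at [10, 13] -> counters=[0,0,0,1,0,1,0,2,2,0,2,1,0,1,0,0,0,0,1,0,1,0,0,2,1,0,0,0,2,0,0,0,0,0,0,0,0,1]
Step 10: insert spo at [19, 30] -> counters=[0,0,0,1,0,1,0,2,2,0,2,1,0,1,0,0,0,0,1,1,1,0,0,2,1,0,0,0,2,0,1,0,0,0,0,0,0,1]
Step 11: insert hny at [1, 16] -> counters=[0,1,0,1,0,1,0,2,2,0,2,1,0,1,0,0,1,0,1,1,1,0,0,2,1,0,0,0,2,0,1,0,0,0,0,0,0,1]
Step 12: insert t at [3, 24] -> counters=[0,1,0,2,0,1,0,2,2,0,2,1,0,1,0,0,1,0,1,1,1,0,0,2,2,0,0,0,2,0,1,0,0,0,0,0,0,1]
Step 13: insert t at [3, 24] -> counters=[0,1,0,3,0,1,0,2,2,0,2,1,0,1,0,0,1,0,1,1,1,0,0,2,3,0,0,0,2,0,1,0,0,0,0,0,0,1]
Final counters=[0,1,0,3,0,1,0,2,2,0,2,1,0,1,0,0,1,0,1,1,1,0,0,2,3,0,0,0,2,0,1,0,0,0,0,0,0,1] -> counters[1]=1

Answer: 1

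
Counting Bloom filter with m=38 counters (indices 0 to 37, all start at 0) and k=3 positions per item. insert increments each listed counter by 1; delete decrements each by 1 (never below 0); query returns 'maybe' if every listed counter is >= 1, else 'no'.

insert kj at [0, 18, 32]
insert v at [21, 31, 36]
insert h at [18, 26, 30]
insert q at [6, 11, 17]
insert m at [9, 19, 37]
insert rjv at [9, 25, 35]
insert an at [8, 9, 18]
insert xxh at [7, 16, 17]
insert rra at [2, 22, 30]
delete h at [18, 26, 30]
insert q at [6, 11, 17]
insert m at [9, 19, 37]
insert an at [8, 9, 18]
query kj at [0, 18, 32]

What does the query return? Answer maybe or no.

Answer: maybe

Derivation:
Step 1: insert kj at [0, 18, 32] -> counters=[1,0,0,0,0,0,0,0,0,0,0,0,0,0,0,0,0,0,1,0,0,0,0,0,0,0,0,0,0,0,0,0,1,0,0,0,0,0]
Step 2: insert v at [21, 31, 36] -> counters=[1,0,0,0,0,0,0,0,0,0,0,0,0,0,0,0,0,0,1,0,0,1,0,0,0,0,0,0,0,0,0,1,1,0,0,0,1,0]
Step 3: insert h at [18, 26, 30] -> counters=[1,0,0,0,0,0,0,0,0,0,0,0,0,0,0,0,0,0,2,0,0,1,0,0,0,0,1,0,0,0,1,1,1,0,0,0,1,0]
Step 4: insert q at [6, 11, 17] -> counters=[1,0,0,0,0,0,1,0,0,0,0,1,0,0,0,0,0,1,2,0,0,1,0,0,0,0,1,0,0,0,1,1,1,0,0,0,1,0]
Step 5: insert m at [9, 19, 37] -> counters=[1,0,0,0,0,0,1,0,0,1,0,1,0,0,0,0,0,1,2,1,0,1,0,0,0,0,1,0,0,0,1,1,1,0,0,0,1,1]
Step 6: insert rjv at [9, 25, 35] -> counters=[1,0,0,0,0,0,1,0,0,2,0,1,0,0,0,0,0,1,2,1,0,1,0,0,0,1,1,0,0,0,1,1,1,0,0,1,1,1]
Step 7: insert an at [8, 9, 18] -> counters=[1,0,0,0,0,0,1,0,1,3,0,1,0,0,0,0,0,1,3,1,0,1,0,0,0,1,1,0,0,0,1,1,1,0,0,1,1,1]
Step 8: insert xxh at [7, 16, 17] -> counters=[1,0,0,0,0,0,1,1,1,3,0,1,0,0,0,0,1,2,3,1,0,1,0,0,0,1,1,0,0,0,1,1,1,0,0,1,1,1]
Step 9: insert rra at [2, 22, 30] -> counters=[1,0,1,0,0,0,1,1,1,3,0,1,0,0,0,0,1,2,3,1,0,1,1,0,0,1,1,0,0,0,2,1,1,0,0,1,1,1]
Step 10: delete h at [18, 26, 30] -> counters=[1,0,1,0,0,0,1,1,1,3,0,1,0,0,0,0,1,2,2,1,0,1,1,0,0,1,0,0,0,0,1,1,1,0,0,1,1,1]
Step 11: insert q at [6, 11, 17] -> counters=[1,0,1,0,0,0,2,1,1,3,0,2,0,0,0,0,1,3,2,1,0,1,1,0,0,1,0,0,0,0,1,1,1,0,0,1,1,1]
Step 12: insert m at [9, 19, 37] -> counters=[1,0,1,0,0,0,2,1,1,4,0,2,0,0,0,0,1,3,2,2,0,1,1,0,0,1,0,0,0,0,1,1,1,0,0,1,1,2]
Step 13: insert an at [8, 9, 18] -> counters=[1,0,1,0,0,0,2,1,2,5,0,2,0,0,0,0,1,3,3,2,0,1,1,0,0,1,0,0,0,0,1,1,1,0,0,1,1,2]
Query kj: check counters[0]=1 counters[18]=3 counters[32]=1 -> maybe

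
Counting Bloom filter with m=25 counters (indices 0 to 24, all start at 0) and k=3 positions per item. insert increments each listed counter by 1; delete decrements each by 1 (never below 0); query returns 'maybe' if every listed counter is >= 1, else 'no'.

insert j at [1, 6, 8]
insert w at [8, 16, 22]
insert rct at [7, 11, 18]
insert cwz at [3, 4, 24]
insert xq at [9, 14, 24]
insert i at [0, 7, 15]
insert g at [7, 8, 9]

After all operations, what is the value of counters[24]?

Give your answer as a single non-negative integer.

Answer: 2

Derivation:
Step 1: insert j at [1, 6, 8] -> counters=[0,1,0,0,0,0,1,0,1,0,0,0,0,0,0,0,0,0,0,0,0,0,0,0,0]
Step 2: insert w at [8, 16, 22] -> counters=[0,1,0,0,0,0,1,0,2,0,0,0,0,0,0,0,1,0,0,0,0,0,1,0,0]
Step 3: insert rct at [7, 11, 18] -> counters=[0,1,0,0,0,0,1,1,2,0,0,1,0,0,0,0,1,0,1,0,0,0,1,0,0]
Step 4: insert cwz at [3, 4, 24] -> counters=[0,1,0,1,1,0,1,1,2,0,0,1,0,0,0,0,1,0,1,0,0,0,1,0,1]
Step 5: insert xq at [9, 14, 24] -> counters=[0,1,0,1,1,0,1,1,2,1,0,1,0,0,1,0,1,0,1,0,0,0,1,0,2]
Step 6: insert i at [0, 7, 15] -> counters=[1,1,0,1,1,0,1,2,2,1,0,1,0,0,1,1,1,0,1,0,0,0,1,0,2]
Step 7: insert g at [7, 8, 9] -> counters=[1,1,0,1,1,0,1,3,3,2,0,1,0,0,1,1,1,0,1,0,0,0,1,0,2]
Final counters=[1,1,0,1,1,0,1,3,3,2,0,1,0,0,1,1,1,0,1,0,0,0,1,0,2] -> counters[24]=2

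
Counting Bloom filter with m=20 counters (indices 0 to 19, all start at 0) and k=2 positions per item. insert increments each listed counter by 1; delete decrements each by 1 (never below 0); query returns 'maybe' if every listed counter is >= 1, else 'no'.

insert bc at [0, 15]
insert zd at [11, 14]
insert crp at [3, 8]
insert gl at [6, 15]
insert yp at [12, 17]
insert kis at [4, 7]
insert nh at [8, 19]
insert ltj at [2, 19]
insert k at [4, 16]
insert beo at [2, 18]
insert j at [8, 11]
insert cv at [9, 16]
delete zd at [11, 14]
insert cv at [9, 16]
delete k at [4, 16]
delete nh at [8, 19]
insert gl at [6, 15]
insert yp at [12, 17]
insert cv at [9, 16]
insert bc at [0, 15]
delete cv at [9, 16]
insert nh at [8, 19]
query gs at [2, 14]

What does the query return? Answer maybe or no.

Step 1: insert bc at [0, 15] -> counters=[1,0,0,0,0,0,0,0,0,0,0,0,0,0,0,1,0,0,0,0]
Step 2: insert zd at [11, 14] -> counters=[1,0,0,0,0,0,0,0,0,0,0,1,0,0,1,1,0,0,0,0]
Step 3: insert crp at [3, 8] -> counters=[1,0,0,1,0,0,0,0,1,0,0,1,0,0,1,1,0,0,0,0]
Step 4: insert gl at [6, 15] -> counters=[1,0,0,1,0,0,1,0,1,0,0,1,0,0,1,2,0,0,0,0]
Step 5: insert yp at [12, 17] -> counters=[1,0,0,1,0,0,1,0,1,0,0,1,1,0,1,2,0,1,0,0]
Step 6: insert kis at [4, 7] -> counters=[1,0,0,1,1,0,1,1,1,0,0,1,1,0,1,2,0,1,0,0]
Step 7: insert nh at [8, 19] -> counters=[1,0,0,1,1,0,1,1,2,0,0,1,1,0,1,2,0,1,0,1]
Step 8: insert ltj at [2, 19] -> counters=[1,0,1,1,1,0,1,1,2,0,0,1,1,0,1,2,0,1,0,2]
Step 9: insert k at [4, 16] -> counters=[1,0,1,1,2,0,1,1,2,0,0,1,1,0,1,2,1,1,0,2]
Step 10: insert beo at [2, 18] -> counters=[1,0,2,1,2,0,1,1,2,0,0,1,1,0,1,2,1,1,1,2]
Step 11: insert j at [8, 11] -> counters=[1,0,2,1,2,0,1,1,3,0,0,2,1,0,1,2,1,1,1,2]
Step 12: insert cv at [9, 16] -> counters=[1,0,2,1,2,0,1,1,3,1,0,2,1,0,1,2,2,1,1,2]
Step 13: delete zd at [11, 14] -> counters=[1,0,2,1,2,0,1,1,3,1,0,1,1,0,0,2,2,1,1,2]
Step 14: insert cv at [9, 16] -> counters=[1,0,2,1,2,0,1,1,3,2,0,1,1,0,0,2,3,1,1,2]
Step 15: delete k at [4, 16] -> counters=[1,0,2,1,1,0,1,1,3,2,0,1,1,0,0,2,2,1,1,2]
Step 16: delete nh at [8, 19] -> counters=[1,0,2,1,1,0,1,1,2,2,0,1,1,0,0,2,2,1,1,1]
Step 17: insert gl at [6, 15] -> counters=[1,0,2,1,1,0,2,1,2,2,0,1,1,0,0,3,2,1,1,1]
Step 18: insert yp at [12, 17] -> counters=[1,0,2,1,1,0,2,1,2,2,0,1,2,0,0,3,2,2,1,1]
Step 19: insert cv at [9, 16] -> counters=[1,0,2,1,1,0,2,1,2,3,0,1,2,0,0,3,3,2,1,1]
Step 20: insert bc at [0, 15] -> counters=[2,0,2,1,1,0,2,1,2,3,0,1,2,0,0,4,3,2,1,1]
Step 21: delete cv at [9, 16] -> counters=[2,0,2,1,1,0,2,1,2,2,0,1,2,0,0,4,2,2,1,1]
Step 22: insert nh at [8, 19] -> counters=[2,0,2,1,1,0,2,1,3,2,0,1,2,0,0,4,2,2,1,2]
Query gs: check counters[2]=2 counters[14]=0 -> no

Answer: no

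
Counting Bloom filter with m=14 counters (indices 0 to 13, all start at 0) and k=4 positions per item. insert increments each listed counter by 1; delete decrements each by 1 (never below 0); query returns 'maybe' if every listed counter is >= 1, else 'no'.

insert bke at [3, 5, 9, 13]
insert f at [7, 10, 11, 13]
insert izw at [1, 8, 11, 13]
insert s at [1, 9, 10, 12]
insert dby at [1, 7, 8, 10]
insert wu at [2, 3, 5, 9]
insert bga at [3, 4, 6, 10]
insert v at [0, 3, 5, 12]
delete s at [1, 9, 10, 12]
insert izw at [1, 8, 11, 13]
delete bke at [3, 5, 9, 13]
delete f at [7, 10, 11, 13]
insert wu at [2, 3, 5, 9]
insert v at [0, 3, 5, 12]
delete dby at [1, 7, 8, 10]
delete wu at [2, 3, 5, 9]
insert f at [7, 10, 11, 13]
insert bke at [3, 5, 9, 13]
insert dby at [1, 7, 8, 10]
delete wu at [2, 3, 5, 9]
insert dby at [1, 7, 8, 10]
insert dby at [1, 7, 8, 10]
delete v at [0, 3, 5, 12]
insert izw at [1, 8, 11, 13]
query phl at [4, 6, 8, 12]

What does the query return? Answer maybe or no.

Answer: maybe

Derivation:
Step 1: insert bke at [3, 5, 9, 13] -> counters=[0,0,0,1,0,1,0,0,0,1,0,0,0,1]
Step 2: insert f at [7, 10, 11, 13] -> counters=[0,0,0,1,0,1,0,1,0,1,1,1,0,2]
Step 3: insert izw at [1, 8, 11, 13] -> counters=[0,1,0,1,0,1,0,1,1,1,1,2,0,3]
Step 4: insert s at [1, 9, 10, 12] -> counters=[0,2,0,1,0,1,0,1,1,2,2,2,1,3]
Step 5: insert dby at [1, 7, 8, 10] -> counters=[0,3,0,1,0,1,0,2,2,2,3,2,1,3]
Step 6: insert wu at [2, 3, 5, 9] -> counters=[0,3,1,2,0,2,0,2,2,3,3,2,1,3]
Step 7: insert bga at [3, 4, 6, 10] -> counters=[0,3,1,3,1,2,1,2,2,3,4,2,1,3]
Step 8: insert v at [0, 3, 5, 12] -> counters=[1,3,1,4,1,3,1,2,2,3,4,2,2,3]
Step 9: delete s at [1, 9, 10, 12] -> counters=[1,2,1,4,1,3,1,2,2,2,3,2,1,3]
Step 10: insert izw at [1, 8, 11, 13] -> counters=[1,3,1,4,1,3,1,2,3,2,3,3,1,4]
Step 11: delete bke at [3, 5, 9, 13] -> counters=[1,3,1,3,1,2,1,2,3,1,3,3,1,3]
Step 12: delete f at [7, 10, 11, 13] -> counters=[1,3,1,3,1,2,1,1,3,1,2,2,1,2]
Step 13: insert wu at [2, 3, 5, 9] -> counters=[1,3,2,4,1,3,1,1,3,2,2,2,1,2]
Step 14: insert v at [0, 3, 5, 12] -> counters=[2,3,2,5,1,4,1,1,3,2,2,2,2,2]
Step 15: delete dby at [1, 7, 8, 10] -> counters=[2,2,2,5,1,4,1,0,2,2,1,2,2,2]
Step 16: delete wu at [2, 3, 5, 9] -> counters=[2,2,1,4,1,3,1,0,2,1,1,2,2,2]
Step 17: insert f at [7, 10, 11, 13] -> counters=[2,2,1,4,1,3,1,1,2,1,2,3,2,3]
Step 18: insert bke at [3, 5, 9, 13] -> counters=[2,2,1,5,1,4,1,1,2,2,2,3,2,4]
Step 19: insert dby at [1, 7, 8, 10] -> counters=[2,3,1,5,1,4,1,2,3,2,3,3,2,4]
Step 20: delete wu at [2, 3, 5, 9] -> counters=[2,3,0,4,1,3,1,2,3,1,3,3,2,4]
Step 21: insert dby at [1, 7, 8, 10] -> counters=[2,4,0,4,1,3,1,3,4,1,4,3,2,4]
Step 22: insert dby at [1, 7, 8, 10] -> counters=[2,5,0,4,1,3,1,4,5,1,5,3,2,4]
Step 23: delete v at [0, 3, 5, 12] -> counters=[1,5,0,3,1,2,1,4,5,1,5,3,1,4]
Step 24: insert izw at [1, 8, 11, 13] -> counters=[1,6,0,3,1,2,1,4,6,1,5,4,1,5]
Query phl: check counters[4]=1 counters[6]=1 counters[8]=6 counters[12]=1 -> maybe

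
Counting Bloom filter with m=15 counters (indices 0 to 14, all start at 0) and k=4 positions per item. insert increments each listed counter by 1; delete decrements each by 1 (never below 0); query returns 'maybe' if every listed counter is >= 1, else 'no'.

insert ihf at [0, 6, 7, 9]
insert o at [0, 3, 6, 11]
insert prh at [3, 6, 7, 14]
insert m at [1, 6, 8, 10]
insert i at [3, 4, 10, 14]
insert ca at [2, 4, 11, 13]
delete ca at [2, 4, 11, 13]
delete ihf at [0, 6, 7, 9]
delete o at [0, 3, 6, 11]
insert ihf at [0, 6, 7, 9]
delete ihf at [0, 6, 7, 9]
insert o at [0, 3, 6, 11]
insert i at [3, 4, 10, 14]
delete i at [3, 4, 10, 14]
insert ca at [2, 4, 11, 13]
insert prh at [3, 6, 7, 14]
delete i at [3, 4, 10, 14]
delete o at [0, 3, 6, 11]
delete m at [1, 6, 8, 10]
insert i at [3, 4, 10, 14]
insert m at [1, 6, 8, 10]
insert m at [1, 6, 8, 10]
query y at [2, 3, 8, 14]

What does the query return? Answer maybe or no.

Step 1: insert ihf at [0, 6, 7, 9] -> counters=[1,0,0,0,0,0,1,1,0,1,0,0,0,0,0]
Step 2: insert o at [0, 3, 6, 11] -> counters=[2,0,0,1,0,0,2,1,0,1,0,1,0,0,0]
Step 3: insert prh at [3, 6, 7, 14] -> counters=[2,0,0,2,0,0,3,2,0,1,0,1,0,0,1]
Step 4: insert m at [1, 6, 8, 10] -> counters=[2,1,0,2,0,0,4,2,1,1,1,1,0,0,1]
Step 5: insert i at [3, 4, 10, 14] -> counters=[2,1,0,3,1,0,4,2,1,1,2,1,0,0,2]
Step 6: insert ca at [2, 4, 11, 13] -> counters=[2,1,1,3,2,0,4,2,1,1,2,2,0,1,2]
Step 7: delete ca at [2, 4, 11, 13] -> counters=[2,1,0,3,1,0,4,2,1,1,2,1,0,0,2]
Step 8: delete ihf at [0, 6, 7, 9] -> counters=[1,1,0,3,1,0,3,1,1,0,2,1,0,0,2]
Step 9: delete o at [0, 3, 6, 11] -> counters=[0,1,0,2,1,0,2,1,1,0,2,0,0,0,2]
Step 10: insert ihf at [0, 6, 7, 9] -> counters=[1,1,0,2,1,0,3,2,1,1,2,0,0,0,2]
Step 11: delete ihf at [0, 6, 7, 9] -> counters=[0,1,0,2,1,0,2,1,1,0,2,0,0,0,2]
Step 12: insert o at [0, 3, 6, 11] -> counters=[1,1,0,3,1,0,3,1,1,0,2,1,0,0,2]
Step 13: insert i at [3, 4, 10, 14] -> counters=[1,1,0,4,2,0,3,1,1,0,3,1,0,0,3]
Step 14: delete i at [3, 4, 10, 14] -> counters=[1,1,0,3,1,0,3,1,1,0,2,1,0,0,2]
Step 15: insert ca at [2, 4, 11, 13] -> counters=[1,1,1,3,2,0,3,1,1,0,2,2,0,1,2]
Step 16: insert prh at [3, 6, 7, 14] -> counters=[1,1,1,4,2,0,4,2,1,0,2,2,0,1,3]
Step 17: delete i at [3, 4, 10, 14] -> counters=[1,1,1,3,1,0,4,2,1,0,1,2,0,1,2]
Step 18: delete o at [0, 3, 6, 11] -> counters=[0,1,1,2,1,0,3,2,1,0,1,1,0,1,2]
Step 19: delete m at [1, 6, 8, 10] -> counters=[0,0,1,2,1,0,2,2,0,0,0,1,0,1,2]
Step 20: insert i at [3, 4, 10, 14] -> counters=[0,0,1,3,2,0,2,2,0,0,1,1,0,1,3]
Step 21: insert m at [1, 6, 8, 10] -> counters=[0,1,1,3,2,0,3,2,1,0,2,1,0,1,3]
Step 22: insert m at [1, 6, 8, 10] -> counters=[0,2,1,3,2,0,4,2,2,0,3,1,0,1,3]
Query y: check counters[2]=1 counters[3]=3 counters[8]=2 counters[14]=3 -> maybe

Answer: maybe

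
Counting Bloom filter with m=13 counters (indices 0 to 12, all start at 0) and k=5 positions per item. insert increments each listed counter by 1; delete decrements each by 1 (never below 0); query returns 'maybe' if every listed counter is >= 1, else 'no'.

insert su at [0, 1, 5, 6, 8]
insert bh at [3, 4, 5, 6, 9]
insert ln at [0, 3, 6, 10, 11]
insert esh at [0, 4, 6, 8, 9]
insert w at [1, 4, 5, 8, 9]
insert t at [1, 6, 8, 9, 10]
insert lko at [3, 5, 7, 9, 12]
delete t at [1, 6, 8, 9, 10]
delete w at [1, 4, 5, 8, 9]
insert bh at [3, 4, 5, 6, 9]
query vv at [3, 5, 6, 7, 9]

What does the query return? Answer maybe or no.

Answer: maybe

Derivation:
Step 1: insert su at [0, 1, 5, 6, 8] -> counters=[1,1,0,0,0,1,1,0,1,0,0,0,0]
Step 2: insert bh at [3, 4, 5, 6, 9] -> counters=[1,1,0,1,1,2,2,0,1,1,0,0,0]
Step 3: insert ln at [0, 3, 6, 10, 11] -> counters=[2,1,0,2,1,2,3,0,1,1,1,1,0]
Step 4: insert esh at [0, 4, 6, 8, 9] -> counters=[3,1,0,2,2,2,4,0,2,2,1,1,0]
Step 5: insert w at [1, 4, 5, 8, 9] -> counters=[3,2,0,2,3,3,4,0,3,3,1,1,0]
Step 6: insert t at [1, 6, 8, 9, 10] -> counters=[3,3,0,2,3,3,5,0,4,4,2,1,0]
Step 7: insert lko at [3, 5, 7, 9, 12] -> counters=[3,3,0,3,3,4,5,1,4,5,2,1,1]
Step 8: delete t at [1, 6, 8, 9, 10] -> counters=[3,2,0,3,3,4,4,1,3,4,1,1,1]
Step 9: delete w at [1, 4, 5, 8, 9] -> counters=[3,1,0,3,2,3,4,1,2,3,1,1,1]
Step 10: insert bh at [3, 4, 5, 6, 9] -> counters=[3,1,0,4,3,4,5,1,2,4,1,1,1]
Query vv: check counters[3]=4 counters[5]=4 counters[6]=5 counters[7]=1 counters[9]=4 -> maybe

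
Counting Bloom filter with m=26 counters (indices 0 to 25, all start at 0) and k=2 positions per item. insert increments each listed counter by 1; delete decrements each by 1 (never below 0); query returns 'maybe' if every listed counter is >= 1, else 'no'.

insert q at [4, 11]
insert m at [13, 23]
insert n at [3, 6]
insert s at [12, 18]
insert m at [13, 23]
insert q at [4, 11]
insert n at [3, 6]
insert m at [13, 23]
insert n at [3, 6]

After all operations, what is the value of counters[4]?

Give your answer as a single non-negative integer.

Step 1: insert q at [4, 11] -> counters=[0,0,0,0,1,0,0,0,0,0,0,1,0,0,0,0,0,0,0,0,0,0,0,0,0,0]
Step 2: insert m at [13, 23] -> counters=[0,0,0,0,1,0,0,0,0,0,0,1,0,1,0,0,0,0,0,0,0,0,0,1,0,0]
Step 3: insert n at [3, 6] -> counters=[0,0,0,1,1,0,1,0,0,0,0,1,0,1,0,0,0,0,0,0,0,0,0,1,0,0]
Step 4: insert s at [12, 18] -> counters=[0,0,0,1,1,0,1,0,0,0,0,1,1,1,0,0,0,0,1,0,0,0,0,1,0,0]
Step 5: insert m at [13, 23] -> counters=[0,0,0,1,1,0,1,0,0,0,0,1,1,2,0,0,0,0,1,0,0,0,0,2,0,0]
Step 6: insert q at [4, 11] -> counters=[0,0,0,1,2,0,1,0,0,0,0,2,1,2,0,0,0,0,1,0,0,0,0,2,0,0]
Step 7: insert n at [3, 6] -> counters=[0,0,0,2,2,0,2,0,0,0,0,2,1,2,0,0,0,0,1,0,0,0,0,2,0,0]
Step 8: insert m at [13, 23] -> counters=[0,0,0,2,2,0,2,0,0,0,0,2,1,3,0,0,0,0,1,0,0,0,0,3,0,0]
Step 9: insert n at [3, 6] -> counters=[0,0,0,3,2,0,3,0,0,0,0,2,1,3,0,0,0,0,1,0,0,0,0,3,0,0]
Final counters=[0,0,0,3,2,0,3,0,0,0,0,2,1,3,0,0,0,0,1,0,0,0,0,3,0,0] -> counters[4]=2

Answer: 2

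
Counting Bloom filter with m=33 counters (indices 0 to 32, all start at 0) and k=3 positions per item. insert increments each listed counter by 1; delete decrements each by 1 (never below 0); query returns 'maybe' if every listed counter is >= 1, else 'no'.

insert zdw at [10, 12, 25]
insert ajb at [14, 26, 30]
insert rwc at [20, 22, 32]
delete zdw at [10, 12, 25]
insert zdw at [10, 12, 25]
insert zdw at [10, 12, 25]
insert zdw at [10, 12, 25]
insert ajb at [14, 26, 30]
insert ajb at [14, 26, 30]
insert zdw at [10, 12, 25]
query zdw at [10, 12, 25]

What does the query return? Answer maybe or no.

Answer: maybe

Derivation:
Step 1: insert zdw at [10, 12, 25] -> counters=[0,0,0,0,0,0,0,0,0,0,1,0,1,0,0,0,0,0,0,0,0,0,0,0,0,1,0,0,0,0,0,0,0]
Step 2: insert ajb at [14, 26, 30] -> counters=[0,0,0,0,0,0,0,0,0,0,1,0,1,0,1,0,0,0,0,0,0,0,0,0,0,1,1,0,0,0,1,0,0]
Step 3: insert rwc at [20, 22, 32] -> counters=[0,0,0,0,0,0,0,0,0,0,1,0,1,0,1,0,0,0,0,0,1,0,1,0,0,1,1,0,0,0,1,0,1]
Step 4: delete zdw at [10, 12, 25] -> counters=[0,0,0,0,0,0,0,0,0,0,0,0,0,0,1,0,0,0,0,0,1,0,1,0,0,0,1,0,0,0,1,0,1]
Step 5: insert zdw at [10, 12, 25] -> counters=[0,0,0,0,0,0,0,0,0,0,1,0,1,0,1,0,0,0,0,0,1,0,1,0,0,1,1,0,0,0,1,0,1]
Step 6: insert zdw at [10, 12, 25] -> counters=[0,0,0,0,0,0,0,0,0,0,2,0,2,0,1,0,0,0,0,0,1,0,1,0,0,2,1,0,0,0,1,0,1]
Step 7: insert zdw at [10, 12, 25] -> counters=[0,0,0,0,0,0,0,0,0,0,3,0,3,0,1,0,0,0,0,0,1,0,1,0,0,3,1,0,0,0,1,0,1]
Step 8: insert ajb at [14, 26, 30] -> counters=[0,0,0,0,0,0,0,0,0,0,3,0,3,0,2,0,0,0,0,0,1,0,1,0,0,3,2,0,0,0,2,0,1]
Step 9: insert ajb at [14, 26, 30] -> counters=[0,0,0,0,0,0,0,0,0,0,3,0,3,0,3,0,0,0,0,0,1,0,1,0,0,3,3,0,0,0,3,0,1]
Step 10: insert zdw at [10, 12, 25] -> counters=[0,0,0,0,0,0,0,0,0,0,4,0,4,0,3,0,0,0,0,0,1,0,1,0,0,4,3,0,0,0,3,0,1]
Query zdw: check counters[10]=4 counters[12]=4 counters[25]=4 -> maybe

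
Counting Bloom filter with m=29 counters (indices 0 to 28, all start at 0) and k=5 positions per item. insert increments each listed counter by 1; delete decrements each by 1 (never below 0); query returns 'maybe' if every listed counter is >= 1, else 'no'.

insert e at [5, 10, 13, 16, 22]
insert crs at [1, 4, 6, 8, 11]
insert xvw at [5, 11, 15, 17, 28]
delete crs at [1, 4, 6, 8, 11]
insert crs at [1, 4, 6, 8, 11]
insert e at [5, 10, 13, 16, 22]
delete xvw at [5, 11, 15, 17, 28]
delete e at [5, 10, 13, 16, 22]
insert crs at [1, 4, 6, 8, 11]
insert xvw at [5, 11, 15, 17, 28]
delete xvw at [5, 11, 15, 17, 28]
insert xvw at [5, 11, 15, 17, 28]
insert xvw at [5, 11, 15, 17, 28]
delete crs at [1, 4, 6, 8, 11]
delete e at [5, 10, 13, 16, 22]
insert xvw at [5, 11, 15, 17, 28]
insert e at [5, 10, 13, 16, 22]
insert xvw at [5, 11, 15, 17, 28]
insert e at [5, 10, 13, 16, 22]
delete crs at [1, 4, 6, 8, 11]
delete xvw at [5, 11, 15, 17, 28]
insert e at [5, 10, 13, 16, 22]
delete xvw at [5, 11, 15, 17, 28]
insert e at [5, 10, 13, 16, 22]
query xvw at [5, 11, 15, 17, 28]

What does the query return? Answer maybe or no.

Answer: maybe

Derivation:
Step 1: insert e at [5, 10, 13, 16, 22] -> counters=[0,0,0,0,0,1,0,0,0,0,1,0,0,1,0,0,1,0,0,0,0,0,1,0,0,0,0,0,0]
Step 2: insert crs at [1, 4, 6, 8, 11] -> counters=[0,1,0,0,1,1,1,0,1,0,1,1,0,1,0,0,1,0,0,0,0,0,1,0,0,0,0,0,0]
Step 3: insert xvw at [5, 11, 15, 17, 28] -> counters=[0,1,0,0,1,2,1,0,1,0,1,2,0,1,0,1,1,1,0,0,0,0,1,0,0,0,0,0,1]
Step 4: delete crs at [1, 4, 6, 8, 11] -> counters=[0,0,0,0,0,2,0,0,0,0,1,1,0,1,0,1,1,1,0,0,0,0,1,0,0,0,0,0,1]
Step 5: insert crs at [1, 4, 6, 8, 11] -> counters=[0,1,0,0,1,2,1,0,1,0,1,2,0,1,0,1,1,1,0,0,0,0,1,0,0,0,0,0,1]
Step 6: insert e at [5, 10, 13, 16, 22] -> counters=[0,1,0,0,1,3,1,0,1,0,2,2,0,2,0,1,2,1,0,0,0,0,2,0,0,0,0,0,1]
Step 7: delete xvw at [5, 11, 15, 17, 28] -> counters=[0,1,0,0,1,2,1,0,1,0,2,1,0,2,0,0,2,0,0,0,0,0,2,0,0,0,0,0,0]
Step 8: delete e at [5, 10, 13, 16, 22] -> counters=[0,1,0,0,1,1,1,0,1,0,1,1,0,1,0,0,1,0,0,0,0,0,1,0,0,0,0,0,0]
Step 9: insert crs at [1, 4, 6, 8, 11] -> counters=[0,2,0,0,2,1,2,0,2,0,1,2,0,1,0,0,1,0,0,0,0,0,1,0,0,0,0,0,0]
Step 10: insert xvw at [5, 11, 15, 17, 28] -> counters=[0,2,0,0,2,2,2,0,2,0,1,3,0,1,0,1,1,1,0,0,0,0,1,0,0,0,0,0,1]
Step 11: delete xvw at [5, 11, 15, 17, 28] -> counters=[0,2,0,0,2,1,2,0,2,0,1,2,0,1,0,0,1,0,0,0,0,0,1,0,0,0,0,0,0]
Step 12: insert xvw at [5, 11, 15, 17, 28] -> counters=[0,2,0,0,2,2,2,0,2,0,1,3,0,1,0,1,1,1,0,0,0,0,1,0,0,0,0,0,1]
Step 13: insert xvw at [5, 11, 15, 17, 28] -> counters=[0,2,0,0,2,3,2,0,2,0,1,4,0,1,0,2,1,2,0,0,0,0,1,0,0,0,0,0,2]
Step 14: delete crs at [1, 4, 6, 8, 11] -> counters=[0,1,0,0,1,3,1,0,1,0,1,3,0,1,0,2,1,2,0,0,0,0,1,0,0,0,0,0,2]
Step 15: delete e at [5, 10, 13, 16, 22] -> counters=[0,1,0,0,1,2,1,0,1,0,0,3,0,0,0,2,0,2,0,0,0,0,0,0,0,0,0,0,2]
Step 16: insert xvw at [5, 11, 15, 17, 28] -> counters=[0,1,0,0,1,3,1,0,1,0,0,4,0,0,0,3,0,3,0,0,0,0,0,0,0,0,0,0,3]
Step 17: insert e at [5, 10, 13, 16, 22] -> counters=[0,1,0,0,1,4,1,0,1,0,1,4,0,1,0,3,1,3,0,0,0,0,1,0,0,0,0,0,3]
Step 18: insert xvw at [5, 11, 15, 17, 28] -> counters=[0,1,0,0,1,5,1,0,1,0,1,5,0,1,0,4,1,4,0,0,0,0,1,0,0,0,0,0,4]
Step 19: insert e at [5, 10, 13, 16, 22] -> counters=[0,1,0,0,1,6,1,0,1,0,2,5,0,2,0,4,2,4,0,0,0,0,2,0,0,0,0,0,4]
Step 20: delete crs at [1, 4, 6, 8, 11] -> counters=[0,0,0,0,0,6,0,0,0,0,2,4,0,2,0,4,2,4,0,0,0,0,2,0,0,0,0,0,4]
Step 21: delete xvw at [5, 11, 15, 17, 28] -> counters=[0,0,0,0,0,5,0,0,0,0,2,3,0,2,0,3,2,3,0,0,0,0,2,0,0,0,0,0,3]
Step 22: insert e at [5, 10, 13, 16, 22] -> counters=[0,0,0,0,0,6,0,0,0,0,3,3,0,3,0,3,3,3,0,0,0,0,3,0,0,0,0,0,3]
Step 23: delete xvw at [5, 11, 15, 17, 28] -> counters=[0,0,0,0,0,5,0,0,0,0,3,2,0,3,0,2,3,2,0,0,0,0,3,0,0,0,0,0,2]
Step 24: insert e at [5, 10, 13, 16, 22] -> counters=[0,0,0,0,0,6,0,0,0,0,4,2,0,4,0,2,4,2,0,0,0,0,4,0,0,0,0,0,2]
Query xvw: check counters[5]=6 counters[11]=2 counters[15]=2 counters[17]=2 counters[28]=2 -> maybe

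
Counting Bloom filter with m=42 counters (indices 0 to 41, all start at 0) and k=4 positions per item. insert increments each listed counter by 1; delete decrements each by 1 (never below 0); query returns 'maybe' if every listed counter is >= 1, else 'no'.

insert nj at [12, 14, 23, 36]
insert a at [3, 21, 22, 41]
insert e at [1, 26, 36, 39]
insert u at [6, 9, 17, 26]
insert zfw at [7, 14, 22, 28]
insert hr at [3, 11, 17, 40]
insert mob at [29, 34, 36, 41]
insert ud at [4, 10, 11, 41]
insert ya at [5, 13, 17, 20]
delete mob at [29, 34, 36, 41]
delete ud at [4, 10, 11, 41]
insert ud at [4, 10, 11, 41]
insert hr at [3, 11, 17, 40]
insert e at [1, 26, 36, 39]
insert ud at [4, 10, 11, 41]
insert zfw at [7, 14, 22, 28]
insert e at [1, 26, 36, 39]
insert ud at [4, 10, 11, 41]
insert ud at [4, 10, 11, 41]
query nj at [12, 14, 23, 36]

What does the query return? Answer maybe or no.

Step 1: insert nj at [12, 14, 23, 36] -> counters=[0,0,0,0,0,0,0,0,0,0,0,0,1,0,1,0,0,0,0,0,0,0,0,1,0,0,0,0,0,0,0,0,0,0,0,0,1,0,0,0,0,0]
Step 2: insert a at [3, 21, 22, 41] -> counters=[0,0,0,1,0,0,0,0,0,0,0,0,1,0,1,0,0,0,0,0,0,1,1,1,0,0,0,0,0,0,0,0,0,0,0,0,1,0,0,0,0,1]
Step 3: insert e at [1, 26, 36, 39] -> counters=[0,1,0,1,0,0,0,0,0,0,0,0,1,0,1,0,0,0,0,0,0,1,1,1,0,0,1,0,0,0,0,0,0,0,0,0,2,0,0,1,0,1]
Step 4: insert u at [6, 9, 17, 26] -> counters=[0,1,0,1,0,0,1,0,0,1,0,0,1,0,1,0,0,1,0,0,0,1,1,1,0,0,2,0,0,0,0,0,0,0,0,0,2,0,0,1,0,1]
Step 5: insert zfw at [7, 14, 22, 28] -> counters=[0,1,0,1,0,0,1,1,0,1,0,0,1,0,2,0,0,1,0,0,0,1,2,1,0,0,2,0,1,0,0,0,0,0,0,0,2,0,0,1,0,1]
Step 6: insert hr at [3, 11, 17, 40] -> counters=[0,1,0,2,0,0,1,1,0,1,0,1,1,0,2,0,0,2,0,0,0,1,2,1,0,0,2,0,1,0,0,0,0,0,0,0,2,0,0,1,1,1]
Step 7: insert mob at [29, 34, 36, 41] -> counters=[0,1,0,2,0,0,1,1,0,1,0,1,1,0,2,0,0,2,0,0,0,1,2,1,0,0,2,0,1,1,0,0,0,0,1,0,3,0,0,1,1,2]
Step 8: insert ud at [4, 10, 11, 41] -> counters=[0,1,0,2,1,0,1,1,0,1,1,2,1,0,2,0,0,2,0,0,0,1,2,1,0,0,2,0,1,1,0,0,0,0,1,0,3,0,0,1,1,3]
Step 9: insert ya at [5, 13, 17, 20] -> counters=[0,1,0,2,1,1,1,1,0,1,1,2,1,1,2,0,0,3,0,0,1,1,2,1,0,0,2,0,1,1,0,0,0,0,1,0,3,0,0,1,1,3]
Step 10: delete mob at [29, 34, 36, 41] -> counters=[0,1,0,2,1,1,1,1,0,1,1,2,1,1,2,0,0,3,0,0,1,1,2,1,0,0,2,0,1,0,0,0,0,0,0,0,2,0,0,1,1,2]
Step 11: delete ud at [4, 10, 11, 41] -> counters=[0,1,0,2,0,1,1,1,0,1,0,1,1,1,2,0,0,3,0,0,1,1,2,1,0,0,2,0,1,0,0,0,0,0,0,0,2,0,0,1,1,1]
Step 12: insert ud at [4, 10, 11, 41] -> counters=[0,1,0,2,1,1,1,1,0,1,1,2,1,1,2,0,0,3,0,0,1,1,2,1,0,0,2,0,1,0,0,0,0,0,0,0,2,0,0,1,1,2]
Step 13: insert hr at [3, 11, 17, 40] -> counters=[0,1,0,3,1,1,1,1,0,1,1,3,1,1,2,0,0,4,0,0,1,1,2,1,0,0,2,0,1,0,0,0,0,0,0,0,2,0,0,1,2,2]
Step 14: insert e at [1, 26, 36, 39] -> counters=[0,2,0,3,1,1,1,1,0,1,1,3,1,1,2,0,0,4,0,0,1,1,2,1,0,0,3,0,1,0,0,0,0,0,0,0,3,0,0,2,2,2]
Step 15: insert ud at [4, 10, 11, 41] -> counters=[0,2,0,3,2,1,1,1,0,1,2,4,1,1,2,0,0,4,0,0,1,1,2,1,0,0,3,0,1,0,0,0,0,0,0,0,3,0,0,2,2,3]
Step 16: insert zfw at [7, 14, 22, 28] -> counters=[0,2,0,3,2,1,1,2,0,1,2,4,1,1,3,0,0,4,0,0,1,1,3,1,0,0,3,0,2,0,0,0,0,0,0,0,3,0,0,2,2,3]
Step 17: insert e at [1, 26, 36, 39] -> counters=[0,3,0,3,2,1,1,2,0,1,2,4,1,1,3,0,0,4,0,0,1,1,3,1,0,0,4,0,2,0,0,0,0,0,0,0,4,0,0,3,2,3]
Step 18: insert ud at [4, 10, 11, 41] -> counters=[0,3,0,3,3,1,1,2,0,1,3,5,1,1,3,0,0,4,0,0,1,1,3,1,0,0,4,0,2,0,0,0,0,0,0,0,4,0,0,3,2,4]
Step 19: insert ud at [4, 10, 11, 41] -> counters=[0,3,0,3,4,1,1,2,0,1,4,6,1,1,3,0,0,4,0,0,1,1,3,1,0,0,4,0,2,0,0,0,0,0,0,0,4,0,0,3,2,5]
Query nj: check counters[12]=1 counters[14]=3 counters[23]=1 counters[36]=4 -> maybe

Answer: maybe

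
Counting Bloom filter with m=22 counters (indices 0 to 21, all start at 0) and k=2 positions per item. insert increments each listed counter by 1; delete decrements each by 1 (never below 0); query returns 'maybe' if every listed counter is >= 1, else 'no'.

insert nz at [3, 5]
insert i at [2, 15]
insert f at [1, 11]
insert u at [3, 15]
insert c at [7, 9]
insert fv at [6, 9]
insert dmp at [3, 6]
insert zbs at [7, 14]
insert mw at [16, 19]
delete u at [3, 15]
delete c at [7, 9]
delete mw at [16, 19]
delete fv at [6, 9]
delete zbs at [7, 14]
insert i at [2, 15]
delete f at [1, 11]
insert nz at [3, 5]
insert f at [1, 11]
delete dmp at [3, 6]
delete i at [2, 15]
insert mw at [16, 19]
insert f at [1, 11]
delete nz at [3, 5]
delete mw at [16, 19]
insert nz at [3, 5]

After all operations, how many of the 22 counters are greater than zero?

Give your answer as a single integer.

Step 1: insert nz at [3, 5] -> counters=[0,0,0,1,0,1,0,0,0,0,0,0,0,0,0,0,0,0,0,0,0,0]
Step 2: insert i at [2, 15] -> counters=[0,0,1,1,0,1,0,0,0,0,0,0,0,0,0,1,0,0,0,0,0,0]
Step 3: insert f at [1, 11] -> counters=[0,1,1,1,0,1,0,0,0,0,0,1,0,0,0,1,0,0,0,0,0,0]
Step 4: insert u at [3, 15] -> counters=[0,1,1,2,0,1,0,0,0,0,0,1,0,0,0,2,0,0,0,0,0,0]
Step 5: insert c at [7, 9] -> counters=[0,1,1,2,0,1,0,1,0,1,0,1,0,0,0,2,0,0,0,0,0,0]
Step 6: insert fv at [6, 9] -> counters=[0,1,1,2,0,1,1,1,0,2,0,1,0,0,0,2,0,0,0,0,0,0]
Step 7: insert dmp at [3, 6] -> counters=[0,1,1,3,0,1,2,1,0,2,0,1,0,0,0,2,0,0,0,0,0,0]
Step 8: insert zbs at [7, 14] -> counters=[0,1,1,3,0,1,2,2,0,2,0,1,0,0,1,2,0,0,0,0,0,0]
Step 9: insert mw at [16, 19] -> counters=[0,1,1,3,0,1,2,2,0,2,0,1,0,0,1,2,1,0,0,1,0,0]
Step 10: delete u at [3, 15] -> counters=[0,1,1,2,0,1,2,2,0,2,0,1,0,0,1,1,1,0,0,1,0,0]
Step 11: delete c at [7, 9] -> counters=[0,1,1,2,0,1,2,1,0,1,0,1,0,0,1,1,1,0,0,1,0,0]
Step 12: delete mw at [16, 19] -> counters=[0,1,1,2,0,1,2,1,0,1,0,1,0,0,1,1,0,0,0,0,0,0]
Step 13: delete fv at [6, 9] -> counters=[0,1,1,2,0,1,1,1,0,0,0,1,0,0,1,1,0,0,0,0,0,0]
Step 14: delete zbs at [7, 14] -> counters=[0,1,1,2,0,1,1,0,0,0,0,1,0,0,0,1,0,0,0,0,0,0]
Step 15: insert i at [2, 15] -> counters=[0,1,2,2,0,1,1,0,0,0,0,1,0,0,0,2,0,0,0,0,0,0]
Step 16: delete f at [1, 11] -> counters=[0,0,2,2,0,1,1,0,0,0,0,0,0,0,0,2,0,0,0,0,0,0]
Step 17: insert nz at [3, 5] -> counters=[0,0,2,3,0,2,1,0,0,0,0,0,0,0,0,2,0,0,0,0,0,0]
Step 18: insert f at [1, 11] -> counters=[0,1,2,3,0,2,1,0,0,0,0,1,0,0,0,2,0,0,0,0,0,0]
Step 19: delete dmp at [3, 6] -> counters=[0,1,2,2,0,2,0,0,0,0,0,1,0,0,0,2,0,0,0,0,0,0]
Step 20: delete i at [2, 15] -> counters=[0,1,1,2,0,2,0,0,0,0,0,1,0,0,0,1,0,0,0,0,0,0]
Step 21: insert mw at [16, 19] -> counters=[0,1,1,2,0,2,0,0,0,0,0,1,0,0,0,1,1,0,0,1,0,0]
Step 22: insert f at [1, 11] -> counters=[0,2,1,2,0,2,0,0,0,0,0,2,0,0,0,1,1,0,0,1,0,0]
Step 23: delete nz at [3, 5] -> counters=[0,2,1,1,0,1,0,0,0,0,0,2,0,0,0,1,1,0,0,1,0,0]
Step 24: delete mw at [16, 19] -> counters=[0,2,1,1,0,1,0,0,0,0,0,2,0,0,0,1,0,0,0,0,0,0]
Step 25: insert nz at [3, 5] -> counters=[0,2,1,2,0,2,0,0,0,0,0,2,0,0,0,1,0,0,0,0,0,0]
Final counters=[0,2,1,2,0,2,0,0,0,0,0,2,0,0,0,1,0,0,0,0,0,0] -> 6 nonzero

Answer: 6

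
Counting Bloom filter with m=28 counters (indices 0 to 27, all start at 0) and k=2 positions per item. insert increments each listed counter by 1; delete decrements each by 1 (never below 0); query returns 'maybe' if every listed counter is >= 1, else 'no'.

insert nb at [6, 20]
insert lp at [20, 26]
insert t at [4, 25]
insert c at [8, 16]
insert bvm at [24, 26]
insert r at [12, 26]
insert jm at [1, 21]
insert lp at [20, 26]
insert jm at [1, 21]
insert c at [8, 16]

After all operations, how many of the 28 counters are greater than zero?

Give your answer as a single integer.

Step 1: insert nb at [6, 20] -> counters=[0,0,0,0,0,0,1,0,0,0,0,0,0,0,0,0,0,0,0,0,1,0,0,0,0,0,0,0]
Step 2: insert lp at [20, 26] -> counters=[0,0,0,0,0,0,1,0,0,0,0,0,0,0,0,0,0,0,0,0,2,0,0,0,0,0,1,0]
Step 3: insert t at [4, 25] -> counters=[0,0,0,0,1,0,1,0,0,0,0,0,0,0,0,0,0,0,0,0,2,0,0,0,0,1,1,0]
Step 4: insert c at [8, 16] -> counters=[0,0,0,0,1,0,1,0,1,0,0,0,0,0,0,0,1,0,0,0,2,0,0,0,0,1,1,0]
Step 5: insert bvm at [24, 26] -> counters=[0,0,0,0,1,0,1,0,1,0,0,0,0,0,0,0,1,0,0,0,2,0,0,0,1,1,2,0]
Step 6: insert r at [12, 26] -> counters=[0,0,0,0,1,0,1,0,1,0,0,0,1,0,0,0,1,0,0,0,2,0,0,0,1,1,3,0]
Step 7: insert jm at [1, 21] -> counters=[0,1,0,0,1,0,1,0,1,0,0,0,1,0,0,0,1,0,0,0,2,1,0,0,1,1,3,0]
Step 8: insert lp at [20, 26] -> counters=[0,1,0,0,1,0,1,0,1,0,0,0,1,0,0,0,1,0,0,0,3,1,0,0,1,1,4,0]
Step 9: insert jm at [1, 21] -> counters=[0,2,0,0,1,0,1,0,1,0,0,0,1,0,0,0,1,0,0,0,3,2,0,0,1,1,4,0]
Step 10: insert c at [8, 16] -> counters=[0,2,0,0,1,0,1,0,2,0,0,0,1,0,0,0,2,0,0,0,3,2,0,0,1,1,4,0]
Final counters=[0,2,0,0,1,0,1,0,2,0,0,0,1,0,0,0,2,0,0,0,3,2,0,0,1,1,4,0] -> 11 nonzero

Answer: 11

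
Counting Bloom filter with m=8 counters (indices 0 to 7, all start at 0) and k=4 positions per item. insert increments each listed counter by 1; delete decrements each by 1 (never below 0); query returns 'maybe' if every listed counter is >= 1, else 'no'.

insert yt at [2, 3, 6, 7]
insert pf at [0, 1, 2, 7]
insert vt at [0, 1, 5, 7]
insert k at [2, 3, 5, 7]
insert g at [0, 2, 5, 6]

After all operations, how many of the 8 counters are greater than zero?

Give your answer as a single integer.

Step 1: insert yt at [2, 3, 6, 7] -> counters=[0,0,1,1,0,0,1,1]
Step 2: insert pf at [0, 1, 2, 7] -> counters=[1,1,2,1,0,0,1,2]
Step 3: insert vt at [0, 1, 5, 7] -> counters=[2,2,2,1,0,1,1,3]
Step 4: insert k at [2, 3, 5, 7] -> counters=[2,2,3,2,0,2,1,4]
Step 5: insert g at [0, 2, 5, 6] -> counters=[3,2,4,2,0,3,2,4]
Final counters=[3,2,4,2,0,3,2,4] -> 7 nonzero

Answer: 7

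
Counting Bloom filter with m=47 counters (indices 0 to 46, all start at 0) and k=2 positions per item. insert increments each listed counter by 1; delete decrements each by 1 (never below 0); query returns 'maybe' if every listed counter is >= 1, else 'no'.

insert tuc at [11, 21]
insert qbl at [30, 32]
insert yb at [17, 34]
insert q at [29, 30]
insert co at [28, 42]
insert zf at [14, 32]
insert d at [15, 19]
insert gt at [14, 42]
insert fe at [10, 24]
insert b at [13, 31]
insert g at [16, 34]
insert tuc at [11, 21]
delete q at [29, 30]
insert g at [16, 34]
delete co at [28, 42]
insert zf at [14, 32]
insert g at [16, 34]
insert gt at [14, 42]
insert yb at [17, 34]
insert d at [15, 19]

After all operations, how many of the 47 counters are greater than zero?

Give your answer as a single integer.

Answer: 15

Derivation:
Step 1: insert tuc at [11, 21] -> counters=[0,0,0,0,0,0,0,0,0,0,0,1,0,0,0,0,0,0,0,0,0,1,0,0,0,0,0,0,0,0,0,0,0,0,0,0,0,0,0,0,0,0,0,0,0,0,0]
Step 2: insert qbl at [30, 32] -> counters=[0,0,0,0,0,0,0,0,0,0,0,1,0,0,0,0,0,0,0,0,0,1,0,0,0,0,0,0,0,0,1,0,1,0,0,0,0,0,0,0,0,0,0,0,0,0,0]
Step 3: insert yb at [17, 34] -> counters=[0,0,0,0,0,0,0,0,0,0,0,1,0,0,0,0,0,1,0,0,0,1,0,0,0,0,0,0,0,0,1,0,1,0,1,0,0,0,0,0,0,0,0,0,0,0,0]
Step 4: insert q at [29, 30] -> counters=[0,0,0,0,0,0,0,0,0,0,0,1,0,0,0,0,0,1,0,0,0,1,0,0,0,0,0,0,0,1,2,0,1,0,1,0,0,0,0,0,0,0,0,0,0,0,0]
Step 5: insert co at [28, 42] -> counters=[0,0,0,0,0,0,0,0,0,0,0,1,0,0,0,0,0,1,0,0,0,1,0,0,0,0,0,0,1,1,2,0,1,0,1,0,0,0,0,0,0,0,1,0,0,0,0]
Step 6: insert zf at [14, 32] -> counters=[0,0,0,0,0,0,0,0,0,0,0,1,0,0,1,0,0,1,0,0,0,1,0,0,0,0,0,0,1,1,2,0,2,0,1,0,0,0,0,0,0,0,1,0,0,0,0]
Step 7: insert d at [15, 19] -> counters=[0,0,0,0,0,0,0,0,0,0,0,1,0,0,1,1,0,1,0,1,0,1,0,0,0,0,0,0,1,1,2,0,2,0,1,0,0,0,0,0,0,0,1,0,0,0,0]
Step 8: insert gt at [14, 42] -> counters=[0,0,0,0,0,0,0,0,0,0,0,1,0,0,2,1,0,1,0,1,0,1,0,0,0,0,0,0,1,1,2,0,2,0,1,0,0,0,0,0,0,0,2,0,0,0,0]
Step 9: insert fe at [10, 24] -> counters=[0,0,0,0,0,0,0,0,0,0,1,1,0,0,2,1,0,1,0,1,0,1,0,0,1,0,0,0,1,1,2,0,2,0,1,0,0,0,0,0,0,0,2,0,0,0,0]
Step 10: insert b at [13, 31] -> counters=[0,0,0,0,0,0,0,0,0,0,1,1,0,1,2,1,0,1,0,1,0,1,0,0,1,0,0,0,1,1,2,1,2,0,1,0,0,0,0,0,0,0,2,0,0,0,0]
Step 11: insert g at [16, 34] -> counters=[0,0,0,0,0,0,0,0,0,0,1,1,0,1,2,1,1,1,0,1,0,1,0,0,1,0,0,0,1,1,2,1,2,0,2,0,0,0,0,0,0,0,2,0,0,0,0]
Step 12: insert tuc at [11, 21] -> counters=[0,0,0,0,0,0,0,0,0,0,1,2,0,1,2,1,1,1,0,1,0,2,0,0,1,0,0,0,1,1,2,1,2,0,2,0,0,0,0,0,0,0,2,0,0,0,0]
Step 13: delete q at [29, 30] -> counters=[0,0,0,0,0,0,0,0,0,0,1,2,0,1,2,1,1,1,0,1,0,2,0,0,1,0,0,0,1,0,1,1,2,0,2,0,0,0,0,0,0,0,2,0,0,0,0]
Step 14: insert g at [16, 34] -> counters=[0,0,0,0,0,0,0,0,0,0,1,2,0,1,2,1,2,1,0,1,0,2,0,0,1,0,0,0,1,0,1,1,2,0,3,0,0,0,0,0,0,0,2,0,0,0,0]
Step 15: delete co at [28, 42] -> counters=[0,0,0,0,0,0,0,0,0,0,1,2,0,1,2,1,2,1,0,1,0,2,0,0,1,0,0,0,0,0,1,1,2,0,3,0,0,0,0,0,0,0,1,0,0,0,0]
Step 16: insert zf at [14, 32] -> counters=[0,0,0,0,0,0,0,0,0,0,1,2,0,1,3,1,2,1,0,1,0,2,0,0,1,0,0,0,0,0,1,1,3,0,3,0,0,0,0,0,0,0,1,0,0,0,0]
Step 17: insert g at [16, 34] -> counters=[0,0,0,0,0,0,0,0,0,0,1,2,0,1,3,1,3,1,0,1,0,2,0,0,1,0,0,0,0,0,1,1,3,0,4,0,0,0,0,0,0,0,1,0,0,0,0]
Step 18: insert gt at [14, 42] -> counters=[0,0,0,0,0,0,0,0,0,0,1,2,0,1,4,1,3,1,0,1,0,2,0,0,1,0,0,0,0,0,1,1,3,0,4,0,0,0,0,0,0,0,2,0,0,0,0]
Step 19: insert yb at [17, 34] -> counters=[0,0,0,0,0,0,0,0,0,0,1,2,0,1,4,1,3,2,0,1,0,2,0,0,1,0,0,0,0,0,1,1,3,0,5,0,0,0,0,0,0,0,2,0,0,0,0]
Step 20: insert d at [15, 19] -> counters=[0,0,0,0,0,0,0,0,0,0,1,2,0,1,4,2,3,2,0,2,0,2,0,0,1,0,0,0,0,0,1,1,3,0,5,0,0,0,0,0,0,0,2,0,0,0,0]
Final counters=[0,0,0,0,0,0,0,0,0,0,1,2,0,1,4,2,3,2,0,2,0,2,0,0,1,0,0,0,0,0,1,1,3,0,5,0,0,0,0,0,0,0,2,0,0,0,0] -> 15 nonzero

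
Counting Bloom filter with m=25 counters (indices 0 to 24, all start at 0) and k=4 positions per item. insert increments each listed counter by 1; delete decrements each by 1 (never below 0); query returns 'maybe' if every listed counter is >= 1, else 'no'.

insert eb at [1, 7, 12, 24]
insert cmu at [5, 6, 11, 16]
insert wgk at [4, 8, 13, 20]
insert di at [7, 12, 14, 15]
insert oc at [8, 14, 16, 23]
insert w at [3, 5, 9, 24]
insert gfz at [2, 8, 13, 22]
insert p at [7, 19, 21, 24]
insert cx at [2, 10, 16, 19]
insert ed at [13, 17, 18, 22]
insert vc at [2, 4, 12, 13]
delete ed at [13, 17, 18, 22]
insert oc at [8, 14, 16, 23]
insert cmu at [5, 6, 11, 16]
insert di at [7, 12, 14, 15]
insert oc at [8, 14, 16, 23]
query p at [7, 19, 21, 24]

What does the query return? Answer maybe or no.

Answer: maybe

Derivation:
Step 1: insert eb at [1, 7, 12, 24] -> counters=[0,1,0,0,0,0,0,1,0,0,0,0,1,0,0,0,0,0,0,0,0,0,0,0,1]
Step 2: insert cmu at [5, 6, 11, 16] -> counters=[0,1,0,0,0,1,1,1,0,0,0,1,1,0,0,0,1,0,0,0,0,0,0,0,1]
Step 3: insert wgk at [4, 8, 13, 20] -> counters=[0,1,0,0,1,1,1,1,1,0,0,1,1,1,0,0,1,0,0,0,1,0,0,0,1]
Step 4: insert di at [7, 12, 14, 15] -> counters=[0,1,0,0,1,1,1,2,1,0,0,1,2,1,1,1,1,0,0,0,1,0,0,0,1]
Step 5: insert oc at [8, 14, 16, 23] -> counters=[0,1,0,0,1,1,1,2,2,0,0,1,2,1,2,1,2,0,0,0,1,0,0,1,1]
Step 6: insert w at [3, 5, 9, 24] -> counters=[0,1,0,1,1,2,1,2,2,1,0,1,2,1,2,1,2,0,0,0,1,0,0,1,2]
Step 7: insert gfz at [2, 8, 13, 22] -> counters=[0,1,1,1,1,2,1,2,3,1,0,1,2,2,2,1,2,0,0,0,1,0,1,1,2]
Step 8: insert p at [7, 19, 21, 24] -> counters=[0,1,1,1,1,2,1,3,3,1,0,1,2,2,2,1,2,0,0,1,1,1,1,1,3]
Step 9: insert cx at [2, 10, 16, 19] -> counters=[0,1,2,1,1,2,1,3,3,1,1,1,2,2,2,1,3,0,0,2,1,1,1,1,3]
Step 10: insert ed at [13, 17, 18, 22] -> counters=[0,1,2,1,1,2,1,3,3,1,1,1,2,3,2,1,3,1,1,2,1,1,2,1,3]
Step 11: insert vc at [2, 4, 12, 13] -> counters=[0,1,3,1,2,2,1,3,3,1,1,1,3,4,2,1,3,1,1,2,1,1,2,1,3]
Step 12: delete ed at [13, 17, 18, 22] -> counters=[0,1,3,1,2,2,1,3,3,1,1,1,3,3,2,1,3,0,0,2,1,1,1,1,3]
Step 13: insert oc at [8, 14, 16, 23] -> counters=[0,1,3,1,2,2,1,3,4,1,1,1,3,3,3,1,4,0,0,2,1,1,1,2,3]
Step 14: insert cmu at [5, 6, 11, 16] -> counters=[0,1,3,1,2,3,2,3,4,1,1,2,3,3,3,1,5,0,0,2,1,1,1,2,3]
Step 15: insert di at [7, 12, 14, 15] -> counters=[0,1,3,1,2,3,2,4,4,1,1,2,4,3,4,2,5,0,0,2,1,1,1,2,3]
Step 16: insert oc at [8, 14, 16, 23] -> counters=[0,1,3,1,2,3,2,4,5,1,1,2,4,3,5,2,6,0,0,2,1,1,1,3,3]
Query p: check counters[7]=4 counters[19]=2 counters[21]=1 counters[24]=3 -> maybe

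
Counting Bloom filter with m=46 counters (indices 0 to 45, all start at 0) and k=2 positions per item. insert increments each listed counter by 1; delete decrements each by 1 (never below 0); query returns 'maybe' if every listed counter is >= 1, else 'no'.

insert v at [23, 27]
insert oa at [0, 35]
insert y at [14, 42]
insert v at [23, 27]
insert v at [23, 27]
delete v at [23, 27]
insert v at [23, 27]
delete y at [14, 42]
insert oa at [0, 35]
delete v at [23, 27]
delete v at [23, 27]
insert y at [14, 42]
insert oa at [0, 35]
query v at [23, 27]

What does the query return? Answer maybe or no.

Step 1: insert v at [23, 27] -> counters=[0,0,0,0,0,0,0,0,0,0,0,0,0,0,0,0,0,0,0,0,0,0,0,1,0,0,0,1,0,0,0,0,0,0,0,0,0,0,0,0,0,0,0,0,0,0]
Step 2: insert oa at [0, 35] -> counters=[1,0,0,0,0,0,0,0,0,0,0,0,0,0,0,0,0,0,0,0,0,0,0,1,0,0,0,1,0,0,0,0,0,0,0,1,0,0,0,0,0,0,0,0,0,0]
Step 3: insert y at [14, 42] -> counters=[1,0,0,0,0,0,0,0,0,0,0,0,0,0,1,0,0,0,0,0,0,0,0,1,0,0,0,1,0,0,0,0,0,0,0,1,0,0,0,0,0,0,1,0,0,0]
Step 4: insert v at [23, 27] -> counters=[1,0,0,0,0,0,0,0,0,0,0,0,0,0,1,0,0,0,0,0,0,0,0,2,0,0,0,2,0,0,0,0,0,0,0,1,0,0,0,0,0,0,1,0,0,0]
Step 5: insert v at [23, 27] -> counters=[1,0,0,0,0,0,0,0,0,0,0,0,0,0,1,0,0,0,0,0,0,0,0,3,0,0,0,3,0,0,0,0,0,0,0,1,0,0,0,0,0,0,1,0,0,0]
Step 6: delete v at [23, 27] -> counters=[1,0,0,0,0,0,0,0,0,0,0,0,0,0,1,0,0,0,0,0,0,0,0,2,0,0,0,2,0,0,0,0,0,0,0,1,0,0,0,0,0,0,1,0,0,0]
Step 7: insert v at [23, 27] -> counters=[1,0,0,0,0,0,0,0,0,0,0,0,0,0,1,0,0,0,0,0,0,0,0,3,0,0,0,3,0,0,0,0,0,0,0,1,0,0,0,0,0,0,1,0,0,0]
Step 8: delete y at [14, 42] -> counters=[1,0,0,0,0,0,0,0,0,0,0,0,0,0,0,0,0,0,0,0,0,0,0,3,0,0,0,3,0,0,0,0,0,0,0,1,0,0,0,0,0,0,0,0,0,0]
Step 9: insert oa at [0, 35] -> counters=[2,0,0,0,0,0,0,0,0,0,0,0,0,0,0,0,0,0,0,0,0,0,0,3,0,0,0,3,0,0,0,0,0,0,0,2,0,0,0,0,0,0,0,0,0,0]
Step 10: delete v at [23, 27] -> counters=[2,0,0,0,0,0,0,0,0,0,0,0,0,0,0,0,0,0,0,0,0,0,0,2,0,0,0,2,0,0,0,0,0,0,0,2,0,0,0,0,0,0,0,0,0,0]
Step 11: delete v at [23, 27] -> counters=[2,0,0,0,0,0,0,0,0,0,0,0,0,0,0,0,0,0,0,0,0,0,0,1,0,0,0,1,0,0,0,0,0,0,0,2,0,0,0,0,0,0,0,0,0,0]
Step 12: insert y at [14, 42] -> counters=[2,0,0,0,0,0,0,0,0,0,0,0,0,0,1,0,0,0,0,0,0,0,0,1,0,0,0,1,0,0,0,0,0,0,0,2,0,0,0,0,0,0,1,0,0,0]
Step 13: insert oa at [0, 35] -> counters=[3,0,0,0,0,0,0,0,0,0,0,0,0,0,1,0,0,0,0,0,0,0,0,1,0,0,0,1,0,0,0,0,0,0,0,3,0,0,0,0,0,0,1,0,0,0]
Query v: check counters[23]=1 counters[27]=1 -> maybe

Answer: maybe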